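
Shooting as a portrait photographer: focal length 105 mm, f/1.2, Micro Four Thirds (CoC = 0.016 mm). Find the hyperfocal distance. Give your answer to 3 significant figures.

574 m

Hyperfocal distance H = f²/(N·c) + f = 105²/(1.2 × 0.016) + 105 = 11025/0.0192 + 105 ≈ 574323.8 mm ≈ 574 m.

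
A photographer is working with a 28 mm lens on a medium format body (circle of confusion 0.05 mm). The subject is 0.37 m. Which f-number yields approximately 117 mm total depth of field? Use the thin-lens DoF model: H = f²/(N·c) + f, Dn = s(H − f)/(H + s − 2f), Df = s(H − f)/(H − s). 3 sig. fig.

f/7.08

Write h = H − f = f²/(N·c). The thin-lens limits are Dn = s·h/(h + (s−f)) and Df = s·h/(h − (s−f)), so DoF = Df − Dn = 2·s·(s−f)·h / (h² − (s−f)²).
That is a quadratic in h: DoF·h² − 2·s·(s−f)·h − DoF·(s−f)² = 0 ⇒ h = (s−f)·(s + √(s² + DoF²)) / DoF = 342 × (370 + √(370² + 117²)) / 117 = 342 × (370 + 388.058) / 117 ≈ 2215.9 mm.
Then N = f²/(c·h) = 28² / (0.05 × 2215.9) = 784 / 110.79 ≈ 7.08.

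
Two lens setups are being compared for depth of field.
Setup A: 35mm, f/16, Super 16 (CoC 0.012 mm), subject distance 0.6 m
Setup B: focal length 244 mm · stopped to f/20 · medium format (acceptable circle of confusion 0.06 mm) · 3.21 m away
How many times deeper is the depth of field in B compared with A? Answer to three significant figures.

3.60

Setup A: H = 35²/(16×0.012) + 35 ≈ 6415.2 mm; DoF = Df − Dn = 658.30 − 551.19 ≈ 107.11 mm.
Setup B: H = 244²/(20×0.06) + 244 ≈ 49857.3 mm; DoF = Df − Dn = 3414.10 − 3028.92 ≈ 385.18 mm.
Ratio = 385.18 / 107.11 ≈ 3.60.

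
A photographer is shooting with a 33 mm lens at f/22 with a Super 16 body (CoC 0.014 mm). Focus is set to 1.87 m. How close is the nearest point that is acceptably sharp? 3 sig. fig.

1.23 m

Hyperfocal distance H = f²/(N·c) + f = 33²/(22 × 0.014) + 33 = 1089/0.308 + 33 ≈ 3568.7 mm ≈ 3.569 m.
Near limit Dn = s·(H − f)/(H + s − 2f) = 1870 × (3568.7 − 33) / (3568.7 + 1870 − 2 × 33) = 1870 × 3535.7 / 5372.7 ≈ 1230.6 mm ≈ 1.23 m.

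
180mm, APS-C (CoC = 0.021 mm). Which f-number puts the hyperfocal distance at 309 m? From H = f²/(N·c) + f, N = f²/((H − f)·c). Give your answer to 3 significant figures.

f/5

Rearrange H = f²/(N·c) + f for N: N = f² / ((H − f)·c).
N = 180² / ((309000 − 180) × 0.021) = 32400 / 6485 ≈ 5.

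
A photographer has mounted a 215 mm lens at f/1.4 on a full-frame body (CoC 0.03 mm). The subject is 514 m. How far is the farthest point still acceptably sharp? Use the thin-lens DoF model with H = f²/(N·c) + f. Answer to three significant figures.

964 m

Hyperfocal distance H = f²/(N·c) + f = 215²/(1.4 × 0.03) + 215 = 46225/0.042 + 215 ≈ 1100810.2 mm ≈ 1101 m.
Far limit Df = s·(H − f)/(H − s) = 514000 × (1100810.2 − 215) / (1100810.2 − 514000) = 514000 × 1100595.2 / 586810.2 ≈ 964036 mm ≈ 964 m.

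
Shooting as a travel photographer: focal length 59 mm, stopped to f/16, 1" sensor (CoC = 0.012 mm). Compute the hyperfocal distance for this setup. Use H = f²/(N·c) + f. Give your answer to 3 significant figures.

18.2 m

Hyperfocal distance H = f²/(N·c) + f = 59²/(16 × 0.012) + 59 = 3481/0.192 + 59 ≈ 18189.2 mm ≈ 18.2 m.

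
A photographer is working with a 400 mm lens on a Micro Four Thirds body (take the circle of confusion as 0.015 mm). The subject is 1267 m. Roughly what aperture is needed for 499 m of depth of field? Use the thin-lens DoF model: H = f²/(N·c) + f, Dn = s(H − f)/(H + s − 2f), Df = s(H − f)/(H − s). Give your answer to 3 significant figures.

f/1.60

Write h = H − f = f²/(N·c). The thin-lens limits are Dn = s·h/(h + (s−f)) and Df = s·h/(h − (s−f)), so DoF = Df − Dn = 2·s·(s−f)·h / (h² − (s−f)²).
That is a quadratic in h: DoF·h² − 2·s·(s−f)·h − DoF·(s−f)² = 0 ⇒ h = (s−f)·(s + √(s² + DoF²)) / DoF = 1266600 × (1267000 + √(1267000² + 499000²)) / 499000 = 1266600 × (1267000 + 1361723) / 499000 ≈ 6672426 mm.
Then N = f²/(c·h) = 400² / (0.015 × 6672426) = 160000 / 100086 ≈ 1.60.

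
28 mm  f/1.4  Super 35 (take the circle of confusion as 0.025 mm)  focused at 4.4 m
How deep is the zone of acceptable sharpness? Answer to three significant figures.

Hyperfocal distance H = f²/(N·c) + f = 28²/(1.4 × 0.025) + 28 = 784/0.035 + 28 ≈ 22428.0 mm ≈ 22.43 m.
Near limit Dn = s·(H − f)/(H + s − 2f) = 4400 × (22428.0 − 28) / (22428.0 + 4400 − 2 × 28) = 4400 × 22400.0 / 26772.0 ≈ 3681.5 mm.
Far limit Df = s·(H − f)/(H − s) = 4400 × (22428.0 − 28) / (22428.0 − 4400) = 4400 × 22400.0 / 18028.0 ≈ 5467.1 mm.
Depth of field = Df − Dn = 5467.1 − 3681.5 ≈ 1785.6 mm ≈ 1.79 m.

1.79 m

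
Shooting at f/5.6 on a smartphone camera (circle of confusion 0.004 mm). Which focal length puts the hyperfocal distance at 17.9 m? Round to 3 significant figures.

20.0 mm

From H = f²/(N·c) + f, with f ≪ H: f ≈ √(H·N·c) = √(17900 × 5.6 × 0.004) = √400.96 ≈ 20.02 mm.
The +f correction barely moves this — solving exactly, f² + N·c·f − N·c·H = 0 ⇒ f = (−N·c + √((N·c)² + 4·N·c·H))/2 = (−0.0224 + √1603.8)/2 ≈ 20.013 mm, so f ≈ 20.0 mm.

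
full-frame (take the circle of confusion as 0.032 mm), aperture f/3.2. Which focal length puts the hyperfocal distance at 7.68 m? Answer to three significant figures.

28.0 mm

From H = f²/(N·c) + f, with f ≪ H: f ≈ √(H·N·c) = √(7680 × 3.2 × 0.032) = √786.43 ≈ 28.04 mm.
The +f correction barely moves this — solving exactly, f² + N·c·f − N·c·H = 0 ⇒ f = (−N·c + √((N·c)² + 4·N·c·H))/2 = (−0.1024 + √3145.7)/2 ≈ 27.992 mm, so f ≈ 28.0 mm.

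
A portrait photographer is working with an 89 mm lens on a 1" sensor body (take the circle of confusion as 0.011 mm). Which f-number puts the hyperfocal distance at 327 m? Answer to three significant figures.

f/2.20

Rearrange H = f²/(N·c) + f for N: N = f² / ((H − f)·c).
N = 89² / ((327000 − 89) × 0.011) = 7921 / 3596 ≈ 2.20.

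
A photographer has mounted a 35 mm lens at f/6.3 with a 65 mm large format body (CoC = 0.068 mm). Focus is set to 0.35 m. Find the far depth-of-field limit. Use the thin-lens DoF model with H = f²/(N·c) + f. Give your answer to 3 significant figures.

393 mm

Hyperfocal distance H = f²/(N·c) + f = 35²/(6.3 × 0.068) + 35 = 1225/0.4284 + 35 ≈ 2894.5 mm ≈ 2.894 m.
Far limit Df = s·(H − f)/(H − s) = 350 × (2894.5 − 35) / (2894.5 − 350) = 350 × 2859.5 / 2544.5 ≈ 393.33 mm.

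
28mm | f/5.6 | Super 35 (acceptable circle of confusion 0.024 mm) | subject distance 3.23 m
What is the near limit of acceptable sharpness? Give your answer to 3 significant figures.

Hyperfocal distance H = f²/(N·c) + f = 28²/(5.6 × 0.024) + 28 = 784/0.1344 + 28 ≈ 5861.3 mm ≈ 5.861 m.
Near limit Dn = s·(H − f)/(H + s − 2f) = 3230 × (5861.3 − 28) / (5861.3 + 3230 − 2 × 28) = 3230 × 5833.3 / 9035.3 ≈ 2085.3 mm ≈ 2.09 m.

2.09 m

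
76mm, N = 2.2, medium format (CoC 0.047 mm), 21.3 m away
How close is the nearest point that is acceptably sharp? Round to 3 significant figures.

15.4 m

Hyperfocal distance H = f²/(N·c) + f = 76²/(2.2 × 0.047) + 76 = 5776/0.1034 + 76 ≈ 55936.7 mm ≈ 55.94 m.
Near limit Dn = s·(H − f)/(H + s − 2f) = 21300 × (55936.7 − 76) / (55936.7 + 21300 − 2 × 76) = 21300 × 55860.7 / 77084.7 ≈ 15435 mm ≈ 15.4 m.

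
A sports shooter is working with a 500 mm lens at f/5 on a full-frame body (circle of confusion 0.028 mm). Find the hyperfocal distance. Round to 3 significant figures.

1790 m

Hyperfocal distance H = f²/(N·c) + f = 500²/(5 × 0.028) + 500 = 250000/0.14 + 500 ≈ 1786214.3 mm ≈ 1790 m.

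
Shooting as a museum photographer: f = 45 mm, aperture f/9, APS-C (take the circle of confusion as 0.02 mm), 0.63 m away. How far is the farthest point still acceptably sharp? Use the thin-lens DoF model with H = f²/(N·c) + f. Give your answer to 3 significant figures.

Hyperfocal distance H = f²/(N·c) + f = 45²/(9 × 0.02) + 45 = 2025/0.18 + 45 ≈ 11295.0 mm ≈ 11.29 m.
Far limit Df = s·(H − f)/(H − s) = 630 × (11295.0 − 45) / (11295.0 − 630) = 630 × 11250.0 / 10665.0 ≈ 664.56 mm ≈ 0.665 m.

0.665 m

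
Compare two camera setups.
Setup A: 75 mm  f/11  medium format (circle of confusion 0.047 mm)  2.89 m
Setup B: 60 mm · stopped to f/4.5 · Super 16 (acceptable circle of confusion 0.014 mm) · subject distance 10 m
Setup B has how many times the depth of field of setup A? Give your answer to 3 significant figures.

Setup A: H = 75²/(11×0.047) + 75 ≈ 10955.1 mm; DoF = Df − Dn = 3898.7 − 2296.0 ≈ 1602.7 mm.
Setup B: H = 60²/(4.5×0.014) + 60 ≈ 57202.9 mm; DoF = Df − Dn = 12105.8 − 8518.3 ≈ 3587.5 mm.
Ratio = 3587.5 / 1602.7 ≈ 2.24.

2.24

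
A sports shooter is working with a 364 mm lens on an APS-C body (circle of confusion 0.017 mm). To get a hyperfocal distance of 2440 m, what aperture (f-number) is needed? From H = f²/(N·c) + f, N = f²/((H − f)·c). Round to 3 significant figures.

f/3.19

Rearrange H = f²/(N·c) + f for N: N = f² / ((H − f)·c).
N = 364² / ((2440000 − 364) × 0.017) = 132496 / 41474 ≈ 3.19.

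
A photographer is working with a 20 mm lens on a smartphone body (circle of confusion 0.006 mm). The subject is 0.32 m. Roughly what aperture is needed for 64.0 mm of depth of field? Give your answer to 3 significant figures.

Write h = H − f = f²/(N·c). The thin-lens limits are Dn = s·h/(h + (s−f)) and Df = s·h/(h − (s−f)), so DoF = Df − Dn = 2·s·(s−f)·h / (h² − (s−f)²).
That is a quadratic in h: DoF·h² − 2·s·(s−f)·h − DoF·(s−f)² = 0 ⇒ h = (s−f)·(s + √(s² + DoF²)) / DoF = 300 × (320 + √(320² + 64²)) / 64 = 300 × (320 + 326.337) / 64 ≈ 3029.7 mm.
Then N = f²/(c·h) = 20² / (0.006 × 3029.7) = 400 / 18.178 ≈ 22.

f/22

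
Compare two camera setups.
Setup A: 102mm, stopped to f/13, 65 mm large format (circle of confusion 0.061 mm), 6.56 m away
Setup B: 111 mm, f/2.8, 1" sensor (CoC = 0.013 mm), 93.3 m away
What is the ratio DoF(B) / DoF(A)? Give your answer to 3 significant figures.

Setup A: H = 102²/(13×0.061) + 102 ≈ 13221.8 mm; DoF = Df − Dn = 12919.3 − 4396.1 ≈ 8523.2 mm.
Setup B: H = 111²/(2.8×0.013) + 111 ≈ 338600.0 mm; DoF = Df − Dn = 128744 − 73159 ≈ 55585 mm.
Ratio = 55585 / 8523.2 ≈ 6.52.

6.52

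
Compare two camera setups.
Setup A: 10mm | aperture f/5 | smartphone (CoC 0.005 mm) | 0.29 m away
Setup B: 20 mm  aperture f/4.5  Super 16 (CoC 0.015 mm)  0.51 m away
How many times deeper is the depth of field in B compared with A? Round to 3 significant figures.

2.08

Setup A: H = 10²/(5×0.005) + 10 ≈ 4010.0 mm; DoF = Df − Dn = 311.828 − 271.028 ≈ 40.800 mm.
Setup B: H = 20²/(4.5×0.015) + 20 ≈ 5945.9 mm; DoF = Df − Dn = 555.972 − 471.050 ≈ 84.922 mm.
Ratio = 84.922 / 40.800 ≈ 2.08.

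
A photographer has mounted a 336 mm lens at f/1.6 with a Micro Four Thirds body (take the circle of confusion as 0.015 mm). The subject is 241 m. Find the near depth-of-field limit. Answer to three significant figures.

Hyperfocal distance H = f²/(N·c) + f = 336²/(1.6 × 0.015) + 336 = 112896/0.024 + 336 ≈ 4704336.0 mm ≈ 4704 m.
Near limit Dn = s·(H − f)/(H + s − 2f) = 241000 × (4704336.0 − 336) / (4704336.0 + 241000 − 2 × 336) = 241000 × 4704000.0 / 4944664.0 ≈ 229270 mm ≈ 229 m.

229 m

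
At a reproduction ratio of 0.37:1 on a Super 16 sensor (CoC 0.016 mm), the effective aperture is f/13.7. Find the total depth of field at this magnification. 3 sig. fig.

At magnification m, DoF ≈ 2·N_eff·c/m² = 2 × 13.7 × 0.016 / 0.37² = 0.4384 / 0.1369 ≈ 3.2 mm.

3.20 mm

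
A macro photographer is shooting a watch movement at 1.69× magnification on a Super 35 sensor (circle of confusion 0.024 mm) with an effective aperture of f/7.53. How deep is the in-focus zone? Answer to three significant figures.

At magnification m, DoF ≈ 2·N_eff·c/m² = 2 × 7.53 × 0.024 / 1.69² = 0.3614 / 2.856 ≈ 0.127 mm.

0.127 mm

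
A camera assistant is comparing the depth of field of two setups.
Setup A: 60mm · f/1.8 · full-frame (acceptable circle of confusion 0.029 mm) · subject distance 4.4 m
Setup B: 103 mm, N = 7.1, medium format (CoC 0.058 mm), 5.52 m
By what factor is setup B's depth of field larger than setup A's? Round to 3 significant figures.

4.37

Setup A: H = 60²/(1.8×0.029) + 60 ≈ 69025.5 mm; DoF = Df − Dn = 4695.49 − 4139.50 ≈ 555.99 mm.
Setup B: H = 103²/(7.1×0.058) + 103 ≈ 25865.5 mm; DoF = Df − Dn = 6989.7 − 4561.0 ≈ 2428.7 mm.
Ratio = 2428.7 / 555.99 ≈ 4.37.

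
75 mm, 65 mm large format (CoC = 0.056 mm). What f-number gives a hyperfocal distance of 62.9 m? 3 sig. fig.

f/1.60

Rearrange H = f²/(N·c) + f for N: N = f² / ((H − f)·c).
N = 75² / ((62900 − 75) × 0.056) = 5625 / 3518 ≈ 1.60.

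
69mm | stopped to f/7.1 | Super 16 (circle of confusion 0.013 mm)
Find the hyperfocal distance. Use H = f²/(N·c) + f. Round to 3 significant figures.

51.7 m

Hyperfocal distance H = f²/(N·c) + f = 69²/(7.1 × 0.013) + 69 = 4761/0.0923 + 69 ≈ 51650.8 mm ≈ 51.7 m.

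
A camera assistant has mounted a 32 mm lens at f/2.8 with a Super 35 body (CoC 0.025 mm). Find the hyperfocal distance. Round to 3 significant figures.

Hyperfocal distance H = f²/(N·c) + f = 32²/(2.8 × 0.025) + 32 = 1024/0.07 + 32 ≈ 14660.6 mm ≈ 14.7 m.

14.7 m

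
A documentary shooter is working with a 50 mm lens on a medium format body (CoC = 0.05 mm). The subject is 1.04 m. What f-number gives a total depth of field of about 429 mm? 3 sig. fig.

f/10

Write h = H − f = f²/(N·c). The thin-lens limits are Dn = s·h/(h + (s−f)) and Df = s·h/(h − (s−f)), so DoF = Df − Dn = 2·s·(s−f)·h / (h² − (s−f)²).
That is a quadratic in h: DoF·h² − 2·s·(s−f)·h − DoF·(s−f)² = 0 ⇒ h = (s−f)·(s + √(s² + DoF²)) / DoF = 990 × (1040 + √(1040² + 429²)) / 429 = 990 × (1040 + 1125.01) / 429 ≈ 4996.2 mm.
Then N = f²/(c·h) = 50² / (0.05 × 4996.2) = 2500 / 249.81 ≈ 10.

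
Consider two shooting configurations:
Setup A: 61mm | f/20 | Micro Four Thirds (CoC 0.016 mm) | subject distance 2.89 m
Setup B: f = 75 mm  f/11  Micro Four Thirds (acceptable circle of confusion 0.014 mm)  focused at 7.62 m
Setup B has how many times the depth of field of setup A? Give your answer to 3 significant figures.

Setup A: H = 61²/(20×0.016) + 61 ≈ 11689.1 mm; DoF = Df − Dn = 3819.2 − 2324.5 ≈ 1494.7 mm.
Setup B: H = 75²/(11×0.014) + 75 ≈ 36601.0 mm; DoF = Df − Dn = 9603.8 − 6315.4 ≈ 3288.4 mm.
Ratio = 3288.4 / 1494.7 ≈ 2.20.

2.20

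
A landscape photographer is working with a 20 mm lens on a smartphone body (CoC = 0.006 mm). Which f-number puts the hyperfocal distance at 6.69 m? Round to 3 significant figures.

Rearrange H = f²/(N·c) + f for N: N = f² / ((H − f)·c).
N = 20² / ((6690 − 20) × 0.006) = 400 / 40.02 ≈ 10.

f/10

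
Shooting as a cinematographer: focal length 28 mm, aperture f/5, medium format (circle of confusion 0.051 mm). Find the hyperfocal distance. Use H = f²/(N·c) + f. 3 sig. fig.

Hyperfocal distance H = f²/(N·c) + f = 28²/(5 × 0.051) + 28 = 784/0.255 + 28 ≈ 3102.5 mm ≈ 3.10 m.

3.10 m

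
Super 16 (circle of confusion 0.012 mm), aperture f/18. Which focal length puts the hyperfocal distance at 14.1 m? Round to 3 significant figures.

From H = f²/(N·c) + f, with f ≪ H: f ≈ √(H·N·c) = √(14100 × 18 × 0.012) = √3045.6 ≈ 55.19 mm.
Exact: f² + N·c·f − N·c·H = 0 ⇒ f = (−N·c + √((N·c)² + 4·N·c·H))/2 = (−0.216 + √12182)/2 ≈ 55.079 mm ≈ 55.1 mm.

55.1 mm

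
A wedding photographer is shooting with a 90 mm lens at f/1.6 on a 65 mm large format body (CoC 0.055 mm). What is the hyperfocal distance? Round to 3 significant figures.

92.1 m

Hyperfocal distance H = f²/(N·c) + f = 90²/(1.6 × 0.055) + 90 = 8100/0.088 + 90 ≈ 92135.5 mm ≈ 92.1 m.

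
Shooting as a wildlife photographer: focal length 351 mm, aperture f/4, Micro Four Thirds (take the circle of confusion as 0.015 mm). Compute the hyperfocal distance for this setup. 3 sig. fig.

Hyperfocal distance H = f²/(N·c) + f = 351²/(4 × 0.015) + 351 = 123201/0.06 + 351 ≈ 2053701.0 mm ≈ 2050 m.

2050 m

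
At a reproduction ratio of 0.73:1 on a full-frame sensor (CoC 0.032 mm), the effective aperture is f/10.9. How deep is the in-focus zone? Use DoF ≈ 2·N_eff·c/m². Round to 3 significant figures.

At magnification m, DoF ≈ 2·N_eff·c/m² = 2 × 10.9 × 0.032 / 0.73² = 0.6976 / 0.5329 ≈ 1.31 mm.

1.31 mm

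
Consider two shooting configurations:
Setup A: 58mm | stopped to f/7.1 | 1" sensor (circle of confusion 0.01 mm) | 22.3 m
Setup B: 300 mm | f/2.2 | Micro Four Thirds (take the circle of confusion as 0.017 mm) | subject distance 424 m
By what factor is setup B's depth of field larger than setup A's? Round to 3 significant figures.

Setup A: H = 58²/(7.1×0.01) + 58 ≈ 47438.3 mm; DoF = Df − Dn = 42031 − 15176 ≈ 26855 mm.
Setup B: H = 300²/(2.2×0.017) + 300 ≈ 2406717.1 mm; DoF = Df − Dn = 514607 − 360522 ≈ 154085 mm.
Ratio = 154085 / 26855 ≈ 5.74.

5.74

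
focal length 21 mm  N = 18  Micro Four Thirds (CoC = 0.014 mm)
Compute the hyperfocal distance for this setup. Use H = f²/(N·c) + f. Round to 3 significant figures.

1.77 m

Hyperfocal distance H = f²/(N·c) + f = 21²/(18 × 0.014) + 21 = 441/0.252 + 21 ≈ 1771.0 mm ≈ 1.77 m.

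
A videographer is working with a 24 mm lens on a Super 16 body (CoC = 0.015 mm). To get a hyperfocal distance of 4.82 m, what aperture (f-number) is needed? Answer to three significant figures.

Rearrange H = f²/(N·c) + f for N: N = f² / ((H − f)·c).
N = 24² / ((4820 − 24) × 0.015) = 576 / 71.94 ≈ 8.01.

f/8.01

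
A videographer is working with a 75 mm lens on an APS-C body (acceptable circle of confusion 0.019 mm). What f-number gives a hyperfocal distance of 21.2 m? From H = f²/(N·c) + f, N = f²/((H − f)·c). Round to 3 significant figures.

Rearrange H = f²/(N·c) + f for N: N = f² / ((H − f)·c).
N = 75² / ((21200 − 75) × 0.019) = 5625 / 401.4 ≈ 14.

f/14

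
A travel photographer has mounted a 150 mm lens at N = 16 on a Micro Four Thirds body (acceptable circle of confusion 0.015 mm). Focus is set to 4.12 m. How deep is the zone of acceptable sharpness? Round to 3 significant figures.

350 mm

Hyperfocal distance H = f²/(N·c) + f = 150²/(16 × 0.015) + 150 = 22500/0.24 + 150 ≈ 93900.0 mm ≈ 93.90 m.
Near limit Dn = s·(H − f)/(H + s − 2f) = 4120 × (93900.0 − 150) / (93900.0 + 4120 − 2 × 150) = 4120 × 93750.0 / 97720.0 ≈ 3952.62 mm.
Far limit Df = s·(H − f)/(H − s) = 4120 × (93900.0 − 150) / (93900.0 − 4120) = 4120 × 93750.0 / 89780.0 ≈ 4302.18 mm.
Depth of field = Df − Dn = 4302.18 − 3952.62 ≈ 349.56 mm.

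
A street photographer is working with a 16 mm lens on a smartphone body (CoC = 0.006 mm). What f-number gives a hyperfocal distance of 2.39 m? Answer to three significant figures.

f/18

Rearrange H = f²/(N·c) + f for N: N = f² / ((H − f)·c).
N = 16² / ((2390 − 16) × 0.006) = 256 / 14.24 ≈ 18.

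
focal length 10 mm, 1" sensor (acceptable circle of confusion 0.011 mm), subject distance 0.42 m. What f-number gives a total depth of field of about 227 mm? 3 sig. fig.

f/5.61

Write h = H − f = f²/(N·c). The thin-lens limits are Dn = s·h/(h + (s−f)) and Df = s·h/(h − (s−f)), so DoF = Df − Dn = 2·s·(s−f)·h / (h² − (s−f)²).
That is a quadratic in h: DoF·h² − 2·s·(s−f)·h − DoF·(s−f)² = 0 ⇒ h = (s−f)·(s + √(s² + DoF²)) / DoF = 410 × (420 + √(420² + 227²)) / 227 = 410 × (420 + 477.419) / 227 ≈ 1620.9 mm.
Then N = f²/(c·h) = 10² / (0.011 × 1620.9) = 100 / 17.830 ≈ 5.61.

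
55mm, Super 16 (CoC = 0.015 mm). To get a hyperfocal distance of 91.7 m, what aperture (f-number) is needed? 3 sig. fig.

f/2.20

Rearrange H = f²/(N·c) + f for N: N = f² / ((H − f)·c).
N = 55² / ((91700 − 55) × 0.015) = 3025 / 1375 ≈ 2.20.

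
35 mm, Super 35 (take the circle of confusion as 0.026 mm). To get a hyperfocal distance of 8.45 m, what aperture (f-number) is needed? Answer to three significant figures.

f/5.60

Rearrange H = f²/(N·c) + f for N: N = f² / ((H − f)·c).
N = 35² / ((8450 − 35) × 0.026) = 1225 / 218.8 ≈ 5.60.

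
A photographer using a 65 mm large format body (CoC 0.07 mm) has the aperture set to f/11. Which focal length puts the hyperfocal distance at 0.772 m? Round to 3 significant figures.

From H = f²/(N·c) + f, with f ≪ H: f ≈ √(H·N·c) = √(772 × 11 × 0.07) = √594.44 ≈ 24.38 mm.
Exact: f² + N·c·f − N·c·H = 0 ⇒ f = (−N·c + √((N·c)² + 4·N·c·H))/2 = (−0.77 + √2378.4)/2 ≈ 23.999 mm ≈ 24.0 mm.

24.0 mm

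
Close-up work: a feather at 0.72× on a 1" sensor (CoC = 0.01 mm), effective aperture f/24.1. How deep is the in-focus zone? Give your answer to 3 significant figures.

0.930 mm

At magnification m, DoF ≈ 2·N_eff·c/m² = 2 × 24.1 × 0.01 / 0.72² = 0.482 / 0.5184 ≈ 0.93 mm.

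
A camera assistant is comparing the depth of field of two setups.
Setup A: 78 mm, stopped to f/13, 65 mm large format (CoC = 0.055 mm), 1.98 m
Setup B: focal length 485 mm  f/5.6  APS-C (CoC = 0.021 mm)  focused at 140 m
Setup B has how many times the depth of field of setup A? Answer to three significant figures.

21.1

Setup A: H = 78²/(13×0.055) + 78 ≈ 8587.1 mm; DoF = Df − Dn = 2549.99 − 1618.27 ≈ 931.72 mm.
Setup B: H = 485²/(5.6×0.021) + 485 ≈ 2000697.6 mm; DoF = Df − Dn = 150497 − 130872 ≈ 19625 mm.
Ratio = 19625 / 931.72 ≈ 21.1.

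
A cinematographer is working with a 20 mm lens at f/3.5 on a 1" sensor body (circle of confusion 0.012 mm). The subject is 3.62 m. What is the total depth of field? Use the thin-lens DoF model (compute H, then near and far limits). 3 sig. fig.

3.19 m

Hyperfocal distance H = f²/(N·c) + f = 20²/(3.5 × 0.012) + 20 = 400/0.042 + 20 ≈ 9543.8 mm ≈ 9.544 m.
Near limit Dn = s·(H − f)/(H + s − 2f) = 3620 × (9543.8 − 20) / (9543.8 + 3620 − 2 × 20) = 3620 × 9523.8 / 13123.8 ≈ 2627.0 mm.
Far limit Df = s·(H − f)/(H − s) = 3620 × (9543.8 − 20) / (9543.8 − 3620) = 3620 × 9523.8 / 5923.8 ≈ 5819.9 mm.
Depth of field = Df − Dn = 5819.9 − 2627.0 ≈ 3192.9 mm ≈ 3.19 m.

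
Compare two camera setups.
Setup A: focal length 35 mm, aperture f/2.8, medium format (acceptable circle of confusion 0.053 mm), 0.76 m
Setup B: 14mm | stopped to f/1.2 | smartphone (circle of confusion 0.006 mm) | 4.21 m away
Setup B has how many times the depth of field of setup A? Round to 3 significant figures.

Setup A: H = 35²/(2.8×0.053) + 35 ≈ 8289.7 mm; DoF = Df − Dn = 833.18 − 698.64 ≈ 134.54 mm.
Setup B: H = 14²/(1.2×0.006) + 14 ≈ 27236.2 mm; DoF = Df − Dn = 4977.2 − 3647.7 ≈ 1329.5 mm.
Ratio = 1329.5 / 134.54 ≈ 9.88.

9.88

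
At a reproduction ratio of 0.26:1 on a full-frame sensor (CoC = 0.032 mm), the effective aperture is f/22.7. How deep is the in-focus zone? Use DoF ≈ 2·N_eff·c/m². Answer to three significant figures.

At magnification m, DoF ≈ 2·N_eff·c/m² = 2 × 22.7 × 0.032 / 0.26² = 1.453 / 0.0676 ≈ 21.5 mm.

21.5 mm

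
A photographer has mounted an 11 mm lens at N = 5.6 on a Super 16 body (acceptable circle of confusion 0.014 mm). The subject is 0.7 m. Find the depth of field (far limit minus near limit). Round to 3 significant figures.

Hyperfocal distance H = f²/(N·c) + f = 11²/(5.6 × 0.014) + 11 = 121/0.0784 + 11 ≈ 1554.4 mm ≈ 1.554 m.
Near limit Dn = s·(H − f)/(H + s − 2f) = 700 × (1554.4 − 11) / (1554.4 + 700 − 2 × 11) = 700 × 1543.4 / 2232.4 ≈ 483.95 mm.
Far limit Df = s·(H − f)/(H − s) = 700 × (1554.4 − 11) / (1554.4 − 700) = 700 × 1543.4 / 854.4 ≈ 1264.51 mm.
Depth of field = Df − Dn = 1264.51 − 483.95 ≈ 780.56 mm ≈ 0.781 m.

0.781 m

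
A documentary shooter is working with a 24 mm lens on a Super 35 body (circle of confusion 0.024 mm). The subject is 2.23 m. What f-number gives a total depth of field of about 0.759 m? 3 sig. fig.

f/1.80

Write h = H − f = f²/(N·c). The thin-lens limits are Dn = s·h/(h + (s−f)) and Df = s·h/(h − (s−f)), so DoF = Df − Dn = 2·s·(s−f)·h / (h² − (s−f)²).
That is a quadratic in h: DoF·h² − 2·s·(s−f)·h − DoF·(s−f)² = 0 ⇒ h = (s−f)·(s + √(s² + DoF²)) / DoF = 2206 × (2230 + √(2230² + 759²)) / 759 = 2206 × (2230 + 2355.63) / 759 ≈ 13328 mm.
Then N = f²/(c·h) = 24² / (0.024 × 13328) = 576 / 319.87 ≈ 1.80.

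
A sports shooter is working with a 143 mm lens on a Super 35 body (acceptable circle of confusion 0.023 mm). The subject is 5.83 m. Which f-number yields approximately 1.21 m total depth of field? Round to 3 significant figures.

Write h = H − f = f²/(N·c). The thin-lens limits are Dn = s·h/(h + (s−f)) and Df = s·h/(h − (s−f)), so DoF = Df − Dn = 2·s·(s−f)·h / (h² − (s−f)²).
That is a quadratic in h: DoF·h² − 2·s·(s−f)·h − DoF·(s−f)² = 0 ⇒ h = (s−f)·(s + √(s² + DoF²)) / DoF = 5687 × (5830 + √(5830² + 1210²)) / 1210 = 5687 × (5830 + 5954.24) / 1210 ≈ 55386 mm.
Then N = f²/(c·h) = 143² / (0.023 × 55386) = 20449 / 1273.9 ≈ 16.1.

f/16.1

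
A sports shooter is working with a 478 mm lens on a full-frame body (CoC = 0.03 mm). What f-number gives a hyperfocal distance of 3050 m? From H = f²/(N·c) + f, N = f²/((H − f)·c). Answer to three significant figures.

Rearrange H = f²/(N·c) + f for N: N = f² / ((H − f)·c).
N = 478² / ((3050000 − 478) × 0.03) = 228484 / 91486 ≈ 2.50.

f/2.50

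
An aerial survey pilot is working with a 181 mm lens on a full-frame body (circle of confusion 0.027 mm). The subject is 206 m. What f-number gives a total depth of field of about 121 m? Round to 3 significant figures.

f/1.60

Write h = H − f = f²/(N·c). The thin-lens limits are Dn = s·h/(h + (s−f)) and Df = s·h/(h − (s−f)), so DoF = Df − Dn = 2·s·(s−f)·h / (h² − (s−f)²).
That is a quadratic in h: DoF·h² − 2·s·(s−f)·h − DoF·(s−f)² = 0 ⇒ h = (s−f)·(s + √(s² + DoF²)) / DoF = 205819 × (206000 + √(206000² + 121000²)) / 121000 = 205819 × (206000 + 238908) / 121000 ≈ 756781 mm.
Then N = f²/(c·h) = 181² / (0.027 × 756781) = 32761 / 20433 ≈ 1.60.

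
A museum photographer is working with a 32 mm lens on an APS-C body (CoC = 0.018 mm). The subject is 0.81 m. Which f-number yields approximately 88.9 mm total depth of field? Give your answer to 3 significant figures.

f/4

Write h = H − f = f²/(N·c). The thin-lens limits are Dn = s·h/(h + (s−f)) and Df = s·h/(h − (s−f)), so DoF = Df − Dn = 2·s·(s−f)·h / (h² − (s−f)²).
That is a quadratic in h: DoF·h² − 2·s·(s−f)·h − DoF·(s−f)² = 0 ⇒ h = (s−f)·(s + √(s² + DoF²)) / DoF = 778 × (810 + √(810² + 88.9²)) / 88.9 = 778 × (810 + 814.864) / 88.9 ≈ 14220 mm.
Then N = f²/(c·h) = 32² / (0.018 × 14220) = 1024 / 255.96 ≈ 4.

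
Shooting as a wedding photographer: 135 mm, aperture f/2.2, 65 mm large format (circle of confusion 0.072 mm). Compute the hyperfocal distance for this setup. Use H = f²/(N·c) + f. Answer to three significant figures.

115 m

Hyperfocal distance H = f²/(N·c) + f = 135²/(2.2 × 0.072) + 135 = 18225/0.1584 + 135 ≈ 115191.8 mm ≈ 115 m.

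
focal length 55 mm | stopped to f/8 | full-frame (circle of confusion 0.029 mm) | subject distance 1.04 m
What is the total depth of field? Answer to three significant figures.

Hyperfocal distance H = f²/(N·c) + f = 55²/(8 × 0.029) + 55 = 3025/0.232 + 55 ≈ 13093.8 mm ≈ 13.09 m.
Near limit Dn = s·(H − f)/(H + s − 2f) = 1040 × (13093.8 − 55) / (13093.8 + 1040 − 2 × 55) = 1040 × 13038.8 / 14023.8 ≈ 966.95 mm.
Far limit Df = s·(H − f)/(H − s) = 1040 × (13093.8 − 55) / (13093.8 − 1040) = 1040 × 13038.8 / 12053.8 ≈ 1124.99 mm.
Depth of field = Df − Dn = 1124.99 − 966.95 ≈ 158.04 mm.

158 mm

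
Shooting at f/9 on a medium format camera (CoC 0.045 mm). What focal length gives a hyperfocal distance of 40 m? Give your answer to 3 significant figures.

127 mm

From H = f²/(N·c) + f, with f ≪ H: f ≈ √(H·N·c) = √(40000 × 9 × 0.045) = √16200 ≈ 127.3 mm.
The +f correction barely moves this — solving exactly, f² + N·c·f − N·c·H = 0 ⇒ f = (−N·c + √((N·c)² + 4·N·c·H))/2 = (−0.405 + √64800)/2 ≈ 127.08 mm, so f ≈ 127 mm.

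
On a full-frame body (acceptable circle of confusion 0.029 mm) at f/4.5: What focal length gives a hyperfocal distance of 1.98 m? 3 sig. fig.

16.0 mm

From H = f²/(N·c) + f, with f ≪ H: f ≈ √(H·N·c) = √(1980 × 4.5 × 0.029) = √258.39 ≈ 16.07 mm.
Exact: f² + N·c·f − N·c·H = 0 ⇒ f = (−N·c + √((N·c)² + 4·N·c·H))/2 = (−0.1305 + √1033.6)/2 ≈ 16.009 mm ≈ 16.0 mm.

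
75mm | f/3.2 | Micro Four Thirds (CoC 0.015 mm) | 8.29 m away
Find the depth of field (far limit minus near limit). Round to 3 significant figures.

1.17 m

Hyperfocal distance H = f²/(N·c) + f = 75²/(3.2 × 0.015) + 75 = 5625/0.048 + 75 ≈ 117262.5 mm ≈ 117.3 m.
Near limit Dn = s·(H − f)/(H + s − 2f) = 8290 × (117262.5 − 75) / (117262.5 + 8290 − 2 × 75) = 8290 × 117187.5 / 125402.5 ≈ 7746.9 mm.
Far limit Df = s·(H − f)/(H − s) = 8290 × (117262.5 − 75) / (117262.5 − 8290) = 8290 × 117187.5 / 108972.5 ≈ 8914.9 mm.
Depth of field = Df − Dn = 8914.9 − 7746.9 ≈ 1168.0 mm ≈ 1.17 m.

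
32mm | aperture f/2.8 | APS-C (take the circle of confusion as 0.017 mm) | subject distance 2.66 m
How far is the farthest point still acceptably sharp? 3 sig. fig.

Hyperfocal distance H = f²/(N·c) + f = 32²/(2.8 × 0.017) + 32 = 1024/0.0476 + 32 ≈ 21544.6 mm ≈ 21.54 m.
Far limit Df = s·(H − f)/(H − s) = 2660 × (21544.6 − 32) / (21544.6 − 2660) = 2660 × 21512.6 / 18884.6 ≈ 3030.2 mm ≈ 3.03 m.

3.03 m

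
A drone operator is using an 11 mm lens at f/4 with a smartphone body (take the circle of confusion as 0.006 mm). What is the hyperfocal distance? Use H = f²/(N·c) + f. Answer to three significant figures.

5.05 m

Hyperfocal distance H = f²/(N·c) + f = 11²/(4 × 0.006) + 11 = 121/0.024 + 11 ≈ 5052.7 mm ≈ 5.05 m.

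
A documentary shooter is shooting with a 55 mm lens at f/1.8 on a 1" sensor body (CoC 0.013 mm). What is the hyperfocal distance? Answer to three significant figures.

129 m

Hyperfocal distance H = f²/(N·c) + f = 55²/(1.8 × 0.013) + 55 = 3025/0.0234 + 55 ≈ 129328.5 mm ≈ 129 m.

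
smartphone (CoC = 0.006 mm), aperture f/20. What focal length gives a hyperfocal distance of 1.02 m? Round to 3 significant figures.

From H = f²/(N·c) + f, with f ≪ H: f ≈ √(H·N·c) = √(1020 × 20 × 0.006) = √122.40 ≈ 11.06 mm.
Exact: f² + N·c·f − N·c·H = 0 ⇒ f = (−N·c + √((N·c)² + 4·N·c·H))/2 = (−0.12 + √489.61)/2 ≈ 11.004 mm ≈ 11.0 mm.

11.0 mm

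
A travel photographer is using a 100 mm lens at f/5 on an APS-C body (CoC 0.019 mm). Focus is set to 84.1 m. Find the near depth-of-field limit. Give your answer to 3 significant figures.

46.8 m

Hyperfocal distance H = f²/(N·c) + f = 100²/(5 × 0.019) + 100 = 10000/0.095 + 100 ≈ 105363.2 mm ≈ 105.4 m.
Near limit Dn = s·(H − f)/(H + s − 2f) = 84100 × (105363.2 − 100) / (105363.2 + 84100 − 2 × 100) = 84100 × 105263.2 / 189263.2 ≈ 46774 mm ≈ 46.8 m.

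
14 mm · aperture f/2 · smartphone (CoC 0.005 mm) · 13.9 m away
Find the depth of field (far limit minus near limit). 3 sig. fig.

Hyperfocal distance H = f²/(N·c) + f = 14²/(2 × 0.005) + 14 = 196/0.01 + 14 ≈ 19614.0 mm ≈ 19.61 m.
Near limit Dn = s·(H − f)/(H + s − 2f) = 13900 × (19614.0 − 14) / (19614.0 + 13900 − 2 × 14) = 13900 × 19600.0 / 33486.0 ≈ 8136 mm.
Far limit Df = s·(H − f)/(H − s) = 13900 × (19614.0 − 14) / (19614.0 − 13900) = 13900 × 19600.0 / 5714.0 ≈ 47679 mm.
Depth of field = Df − Dn = 47679 − 8136 ≈ 39543 mm ≈ 39.5 m.

39.5 m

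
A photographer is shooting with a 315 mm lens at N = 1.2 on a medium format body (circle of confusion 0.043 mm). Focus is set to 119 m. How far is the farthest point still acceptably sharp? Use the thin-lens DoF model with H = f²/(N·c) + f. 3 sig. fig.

127 m

Hyperfocal distance H = f²/(N·c) + f = 315²/(1.2 × 0.043) + 315 = 99225/0.0516 + 315 ≈ 1923280.1 mm ≈ 1923 m.
Far limit Df = s·(H − f)/(H − s) = 119000 × (1923280.1 − 315) / (1923280.1 − 119000) = 119000 × 1922965.1 / 1804280.1 ≈ 126828 mm ≈ 127 m.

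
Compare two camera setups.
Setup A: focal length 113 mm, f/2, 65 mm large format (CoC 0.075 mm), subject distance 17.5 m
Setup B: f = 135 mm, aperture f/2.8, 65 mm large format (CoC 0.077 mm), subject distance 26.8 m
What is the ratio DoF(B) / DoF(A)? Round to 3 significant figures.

2.52

Setup A: H = 113²/(2×0.075) + 113 ≈ 85239.7 mm; DoF = Df − Dn = 21991.8 − 14531.9 ≈ 7459.9 mm.
Setup B: H = 135²/(2.8×0.077) + 135 ≈ 84666.5 mm; DoF = Df − Dn = 39149 − 20373 ≈ 18776 mm.
Ratio = 18776 / 7459.9 ≈ 2.52.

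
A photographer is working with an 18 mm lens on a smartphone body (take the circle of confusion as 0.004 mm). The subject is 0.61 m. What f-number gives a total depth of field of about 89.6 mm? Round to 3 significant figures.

f/10

Write h = H − f = f²/(N·c). The thin-lens limits are Dn = s·h/(h + (s−f)) and Df = s·h/(h − (s−f)), so DoF = Df − Dn = 2·s·(s−f)·h / (h² − (s−f)²).
That is a quadratic in h: DoF·h² − 2·s·(s−f)·h − DoF·(s−f)² = 0 ⇒ h = (s−f)·(s + √(s² + DoF²)) / DoF = 592 × (610 + √(610² + 89.6²)) / 89.6 = 592 × (610 + 616.545) / 89.6 ≈ 8104.0 mm.
Then N = f²/(c·h) = 18² / (0.004 × 8104.0) = 324 / 32.416 ≈ 10.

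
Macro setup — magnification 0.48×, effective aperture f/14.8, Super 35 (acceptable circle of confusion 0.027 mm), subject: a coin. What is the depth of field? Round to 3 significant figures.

At magnification m, DoF ≈ 2·N_eff·c/m² = 2 × 14.8 × 0.027 / 0.48² = 0.7992 / 0.2304 ≈ 3.47 mm.

3.47 mm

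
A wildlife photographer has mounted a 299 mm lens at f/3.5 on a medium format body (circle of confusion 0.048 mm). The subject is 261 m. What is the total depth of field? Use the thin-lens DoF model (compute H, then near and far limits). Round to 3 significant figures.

Hyperfocal distance H = f²/(N·c) + f = 299²/(3.5 × 0.048) + 299 = 89401/0.168 + 299 ≈ 532447.8 mm ≈ 532.4 m.
Near limit Dn = s·(H − f)/(H + s − 2f) = 261000 × (532447.8 − 299) / (532447.8 + 261000 − 2 × 299) = 261000 × 532148.8 / 792849.8 ≈ 175179 mm.
Far limit Df = s·(H − f)/(H − s) = 261000 × (532447.8 − 299) / (532447.8 − 261000) = 261000 × 532148.8 / 271447.8 ≈ 511667 mm.
Depth of field = Df − Dn = 511667 − 175179 ≈ 336488 mm ≈ 336 m.

336 m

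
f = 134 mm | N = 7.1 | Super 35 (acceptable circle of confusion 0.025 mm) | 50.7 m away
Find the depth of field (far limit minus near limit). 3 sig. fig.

67.6 m

Hyperfocal distance H = f²/(N·c) + f = 134²/(7.1 × 0.025) + 134 = 17956/0.1775 + 134 ≈ 101294.6 mm ≈ 101.3 m.
Near limit Dn = s·(H − f)/(H + s − 2f) = 50700 × (101294.6 − 134) / (101294.6 + 50700 − 2 × 134) = 50700 × 101160.6 / 151726.6 ≈ 33803 mm.
Far limit Df = s·(H − f)/(H − s) = 50700 × (101294.6 − 134) / (101294.6 − 50700) = 50700 × 101160.6 / 50594.6 ≈ 101371 mm.
Depth of field = Df − Dn = 101371 − 33803 ≈ 67568 mm ≈ 67.6 m.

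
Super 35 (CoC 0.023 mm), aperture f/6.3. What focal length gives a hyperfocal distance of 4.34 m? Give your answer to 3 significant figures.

From H = f²/(N·c) + f, with f ≪ H: f ≈ √(H·N·c) = √(4340 × 6.3 × 0.023) = √628.87 ≈ 25.08 mm.
Exact: f² + N·c·f − N·c·H = 0 ⇒ f = (−N·c + √((N·c)² + 4·N·c·H))/2 = (−0.1449 + √2515.5)/2 ≈ 25.005 mm ≈ 25.0 mm.

25.0 mm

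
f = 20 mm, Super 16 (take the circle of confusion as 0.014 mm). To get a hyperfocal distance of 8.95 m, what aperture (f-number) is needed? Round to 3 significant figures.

f/3.20

Rearrange H = f²/(N·c) + f for N: N = f² / ((H − f)·c).
N = 20² / ((8950 − 20) × 0.014) = 400 / 125.0 ≈ 3.20.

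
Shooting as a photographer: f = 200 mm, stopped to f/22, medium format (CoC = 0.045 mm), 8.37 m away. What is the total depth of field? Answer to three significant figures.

3.53 m

Hyperfocal distance H = f²/(N·c) + f = 200²/(22 × 0.045) + 200 = 40000/0.99 + 200 ≈ 40604.0 mm ≈ 40.60 m.
Near limit Dn = s·(H − f)/(H + s − 2f) = 8370 × (40604.0 − 200) / (40604.0 + 8370 − 2 × 200) = 8370 × 40404.0 / 48574.0 ≈ 6962.2 mm.
Far limit Df = s·(H − f)/(H − s) = 8370 × (40604.0 − 200) / (40604.0 − 8370) = 8370 × 40404.0 / 32234.0 ≈ 10491.4 mm.
Depth of field = Df − Dn = 10491.4 − 6962.2 ≈ 3529.2 mm ≈ 3.53 m.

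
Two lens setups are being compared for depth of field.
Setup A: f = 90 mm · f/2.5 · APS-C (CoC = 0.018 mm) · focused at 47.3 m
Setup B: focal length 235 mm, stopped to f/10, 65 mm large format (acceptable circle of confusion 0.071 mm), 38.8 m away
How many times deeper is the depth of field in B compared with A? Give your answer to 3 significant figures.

1.91

Setup A: H = 90²/(2.5×0.018) + 90 ≈ 180090.0 mm; DoF = Df − Dn = 64116 − 37472 ≈ 26644 mm.
Setup B: H = 235²/(10×0.071) + 235 ≈ 78016.7 mm; DoF = Df − Dn = 76955 − 25939 ≈ 51016 mm.
Ratio = 51016 / 26644 ≈ 1.91.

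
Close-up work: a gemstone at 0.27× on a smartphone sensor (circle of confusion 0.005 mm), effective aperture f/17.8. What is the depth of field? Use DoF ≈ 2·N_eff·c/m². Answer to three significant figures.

At magnification m, DoF ≈ 2·N_eff·c/m² = 2 × 17.8 × 0.005 / 0.27² = 0.178 / 0.0729 ≈ 2.44 mm.

2.44 mm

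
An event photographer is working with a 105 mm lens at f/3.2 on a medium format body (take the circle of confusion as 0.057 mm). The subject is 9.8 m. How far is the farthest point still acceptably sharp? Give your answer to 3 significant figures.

Hyperfocal distance H = f²/(N·c) + f = 105²/(3.2 × 0.057) + 105 = 11025/0.1824 + 105 ≈ 60549.1 mm ≈ 60.55 m.
Far limit Df = s·(H − f)/(H − s) = 9800 × (60549.1 − 105) / (60549.1 − 9800) = 9800 × 60444.1 / 50749.1 ≈ 11672 mm ≈ 11.7 m.

11.7 m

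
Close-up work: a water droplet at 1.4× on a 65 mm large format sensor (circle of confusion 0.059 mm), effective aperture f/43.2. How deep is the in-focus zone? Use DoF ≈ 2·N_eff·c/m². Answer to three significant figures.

At magnification m, DoF ≈ 2·N_eff·c/m² = 2 × 43.2 × 0.059 / 1.4² = 5.098 / 1.96 ≈ 2.6 mm.

2.60 mm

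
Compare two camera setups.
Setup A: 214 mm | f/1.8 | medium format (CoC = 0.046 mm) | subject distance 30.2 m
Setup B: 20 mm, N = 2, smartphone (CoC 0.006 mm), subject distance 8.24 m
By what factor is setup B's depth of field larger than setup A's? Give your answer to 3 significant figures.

Setup A: H = 214²/(1.8×0.046) + 214 ≈ 553305.8 mm; DoF = Df − Dn = 31931.2 − 28646.9 ≈ 3284.3 mm.
Setup B: H = 20²/(2×0.006) + 20 ≈ 33353.3 mm; DoF = Df − Dn = 10937.1 − 6610.0 ≈ 4327.1 mm.
Ratio = 4327.1 / 3284.3 ≈ 1.32.

1.32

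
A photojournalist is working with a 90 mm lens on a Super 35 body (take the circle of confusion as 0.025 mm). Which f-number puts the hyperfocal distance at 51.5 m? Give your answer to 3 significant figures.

Rearrange H = f²/(N·c) + f for N: N = f² / ((H − f)·c).
N = 90² / ((51500 − 90) × 0.025) = 8100 / 1285 ≈ 6.30.

f/6.30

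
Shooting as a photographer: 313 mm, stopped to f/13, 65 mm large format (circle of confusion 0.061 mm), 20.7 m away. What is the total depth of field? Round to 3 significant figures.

7.02 m

Hyperfocal distance H = f²/(N·c) + f = 313²/(13 × 0.061) + 313 = 97969/0.793 + 313 ≈ 123855.2 mm ≈ 123.9 m.
Near limit Dn = s·(H − f)/(H + s − 2f) = 20700 × (123855.2 − 313) / (123855.2 + 20700 − 2 × 313) = 20700 × 123542.2 / 143929.2 ≈ 17767.9 mm.
Far limit Df = s·(H − f)/(H − s) = 20700 × (123855.2 − 313) / (123855.2 − 20700) = 20700 × 123542.2 / 103155.2 ≈ 24791.0 mm.
Depth of field = Df − Dn = 24791.0 − 17767.9 ≈ 7023.1 mm ≈ 7.02 m.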